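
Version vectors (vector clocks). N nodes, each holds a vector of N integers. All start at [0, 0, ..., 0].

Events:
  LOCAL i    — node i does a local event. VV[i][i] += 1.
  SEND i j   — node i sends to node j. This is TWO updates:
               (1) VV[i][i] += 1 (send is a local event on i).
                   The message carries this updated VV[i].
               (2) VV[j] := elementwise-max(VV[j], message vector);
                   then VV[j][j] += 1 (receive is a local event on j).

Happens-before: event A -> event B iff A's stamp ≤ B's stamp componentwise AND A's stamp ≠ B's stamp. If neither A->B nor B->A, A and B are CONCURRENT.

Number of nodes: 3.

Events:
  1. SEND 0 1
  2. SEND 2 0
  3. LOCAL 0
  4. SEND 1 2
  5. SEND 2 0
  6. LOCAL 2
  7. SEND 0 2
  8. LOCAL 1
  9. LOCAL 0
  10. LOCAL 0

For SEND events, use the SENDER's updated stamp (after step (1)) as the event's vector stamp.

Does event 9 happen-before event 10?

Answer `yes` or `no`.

Answer: yes

Derivation:
Initial: VV[0]=[0, 0, 0]
Initial: VV[1]=[0, 0, 0]
Initial: VV[2]=[0, 0, 0]
Event 1: SEND 0->1: VV[0][0]++ -> VV[0]=[1, 0, 0], msg_vec=[1, 0, 0]; VV[1]=max(VV[1],msg_vec) then VV[1][1]++ -> VV[1]=[1, 1, 0]
Event 2: SEND 2->0: VV[2][2]++ -> VV[2]=[0, 0, 1], msg_vec=[0, 0, 1]; VV[0]=max(VV[0],msg_vec) then VV[0][0]++ -> VV[0]=[2, 0, 1]
Event 3: LOCAL 0: VV[0][0]++ -> VV[0]=[3, 0, 1]
Event 4: SEND 1->2: VV[1][1]++ -> VV[1]=[1, 2, 0], msg_vec=[1, 2, 0]; VV[2]=max(VV[2],msg_vec) then VV[2][2]++ -> VV[2]=[1, 2, 2]
Event 5: SEND 2->0: VV[2][2]++ -> VV[2]=[1, 2, 3], msg_vec=[1, 2, 3]; VV[0]=max(VV[0],msg_vec) then VV[0][0]++ -> VV[0]=[4, 2, 3]
Event 6: LOCAL 2: VV[2][2]++ -> VV[2]=[1, 2, 4]
Event 7: SEND 0->2: VV[0][0]++ -> VV[0]=[5, 2, 3], msg_vec=[5, 2, 3]; VV[2]=max(VV[2],msg_vec) then VV[2][2]++ -> VV[2]=[5, 2, 5]
Event 8: LOCAL 1: VV[1][1]++ -> VV[1]=[1, 3, 0]
Event 9: LOCAL 0: VV[0][0]++ -> VV[0]=[6, 2, 3]
Event 10: LOCAL 0: VV[0][0]++ -> VV[0]=[7, 2, 3]
Event 9 stamp: [6, 2, 3]
Event 10 stamp: [7, 2, 3]
[6, 2, 3] <= [7, 2, 3]? True. Equal? False. Happens-before: True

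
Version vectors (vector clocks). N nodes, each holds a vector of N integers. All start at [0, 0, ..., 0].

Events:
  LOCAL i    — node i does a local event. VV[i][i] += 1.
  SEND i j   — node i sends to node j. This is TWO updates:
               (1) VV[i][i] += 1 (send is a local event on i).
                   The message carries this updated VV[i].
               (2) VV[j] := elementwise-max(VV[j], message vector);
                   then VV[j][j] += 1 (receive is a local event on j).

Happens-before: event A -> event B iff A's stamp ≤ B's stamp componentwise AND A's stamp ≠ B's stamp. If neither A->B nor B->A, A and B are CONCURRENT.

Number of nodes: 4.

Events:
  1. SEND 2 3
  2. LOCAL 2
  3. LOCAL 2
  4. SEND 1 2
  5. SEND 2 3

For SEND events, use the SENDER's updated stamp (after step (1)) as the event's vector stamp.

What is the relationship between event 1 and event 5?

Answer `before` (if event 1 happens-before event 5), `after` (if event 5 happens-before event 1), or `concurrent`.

Answer: before

Derivation:
Initial: VV[0]=[0, 0, 0, 0]
Initial: VV[1]=[0, 0, 0, 0]
Initial: VV[2]=[0, 0, 0, 0]
Initial: VV[3]=[0, 0, 0, 0]
Event 1: SEND 2->3: VV[2][2]++ -> VV[2]=[0, 0, 1, 0], msg_vec=[0, 0, 1, 0]; VV[3]=max(VV[3],msg_vec) then VV[3][3]++ -> VV[3]=[0, 0, 1, 1]
Event 2: LOCAL 2: VV[2][2]++ -> VV[2]=[0, 0, 2, 0]
Event 3: LOCAL 2: VV[2][2]++ -> VV[2]=[0, 0, 3, 0]
Event 4: SEND 1->2: VV[1][1]++ -> VV[1]=[0, 1, 0, 0], msg_vec=[0, 1, 0, 0]; VV[2]=max(VV[2],msg_vec) then VV[2][2]++ -> VV[2]=[0, 1, 4, 0]
Event 5: SEND 2->3: VV[2][2]++ -> VV[2]=[0, 1, 5, 0], msg_vec=[0, 1, 5, 0]; VV[3]=max(VV[3],msg_vec) then VV[3][3]++ -> VV[3]=[0, 1, 5, 2]
Event 1 stamp: [0, 0, 1, 0]
Event 5 stamp: [0, 1, 5, 0]
[0, 0, 1, 0] <= [0, 1, 5, 0]? True
[0, 1, 5, 0] <= [0, 0, 1, 0]? False
Relation: before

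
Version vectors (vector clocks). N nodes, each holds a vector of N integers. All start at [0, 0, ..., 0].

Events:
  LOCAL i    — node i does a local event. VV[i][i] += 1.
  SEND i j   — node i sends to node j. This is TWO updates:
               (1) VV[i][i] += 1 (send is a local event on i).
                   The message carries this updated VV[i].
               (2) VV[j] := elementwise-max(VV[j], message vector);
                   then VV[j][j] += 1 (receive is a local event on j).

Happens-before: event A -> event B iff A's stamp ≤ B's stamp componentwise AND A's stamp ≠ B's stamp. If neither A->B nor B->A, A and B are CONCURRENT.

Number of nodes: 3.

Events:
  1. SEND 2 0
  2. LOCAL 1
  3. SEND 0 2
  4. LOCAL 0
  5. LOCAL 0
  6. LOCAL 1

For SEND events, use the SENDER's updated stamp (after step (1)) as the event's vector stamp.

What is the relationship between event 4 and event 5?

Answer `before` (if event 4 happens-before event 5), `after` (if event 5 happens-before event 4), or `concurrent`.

Answer: before

Derivation:
Initial: VV[0]=[0, 0, 0]
Initial: VV[1]=[0, 0, 0]
Initial: VV[2]=[0, 0, 0]
Event 1: SEND 2->0: VV[2][2]++ -> VV[2]=[0, 0, 1], msg_vec=[0, 0, 1]; VV[0]=max(VV[0],msg_vec) then VV[0][0]++ -> VV[0]=[1, 0, 1]
Event 2: LOCAL 1: VV[1][1]++ -> VV[1]=[0, 1, 0]
Event 3: SEND 0->2: VV[0][0]++ -> VV[0]=[2, 0, 1], msg_vec=[2, 0, 1]; VV[2]=max(VV[2],msg_vec) then VV[2][2]++ -> VV[2]=[2, 0, 2]
Event 4: LOCAL 0: VV[0][0]++ -> VV[0]=[3, 0, 1]
Event 5: LOCAL 0: VV[0][0]++ -> VV[0]=[4, 0, 1]
Event 6: LOCAL 1: VV[1][1]++ -> VV[1]=[0, 2, 0]
Event 4 stamp: [3, 0, 1]
Event 5 stamp: [4, 0, 1]
[3, 0, 1] <= [4, 0, 1]? True
[4, 0, 1] <= [3, 0, 1]? False
Relation: before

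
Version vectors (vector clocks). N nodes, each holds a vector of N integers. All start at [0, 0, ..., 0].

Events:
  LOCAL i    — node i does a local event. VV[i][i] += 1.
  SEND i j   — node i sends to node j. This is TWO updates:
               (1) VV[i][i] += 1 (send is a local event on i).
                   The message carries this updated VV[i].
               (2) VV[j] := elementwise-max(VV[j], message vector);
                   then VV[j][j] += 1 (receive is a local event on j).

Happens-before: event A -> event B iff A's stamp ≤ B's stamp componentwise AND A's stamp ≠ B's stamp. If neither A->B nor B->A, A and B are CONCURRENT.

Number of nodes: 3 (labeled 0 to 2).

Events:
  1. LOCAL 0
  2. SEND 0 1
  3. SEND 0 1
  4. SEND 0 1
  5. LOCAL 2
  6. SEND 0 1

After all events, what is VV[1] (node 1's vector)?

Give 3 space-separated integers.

Initial: VV[0]=[0, 0, 0]
Initial: VV[1]=[0, 0, 0]
Initial: VV[2]=[0, 0, 0]
Event 1: LOCAL 0: VV[0][0]++ -> VV[0]=[1, 0, 0]
Event 2: SEND 0->1: VV[0][0]++ -> VV[0]=[2, 0, 0], msg_vec=[2, 0, 0]; VV[1]=max(VV[1],msg_vec) then VV[1][1]++ -> VV[1]=[2, 1, 0]
Event 3: SEND 0->1: VV[0][0]++ -> VV[0]=[3, 0, 0], msg_vec=[3, 0, 0]; VV[1]=max(VV[1],msg_vec) then VV[1][1]++ -> VV[1]=[3, 2, 0]
Event 4: SEND 0->1: VV[0][0]++ -> VV[0]=[4, 0, 0], msg_vec=[4, 0, 0]; VV[1]=max(VV[1],msg_vec) then VV[1][1]++ -> VV[1]=[4, 3, 0]
Event 5: LOCAL 2: VV[2][2]++ -> VV[2]=[0, 0, 1]
Event 6: SEND 0->1: VV[0][0]++ -> VV[0]=[5, 0, 0], msg_vec=[5, 0, 0]; VV[1]=max(VV[1],msg_vec) then VV[1][1]++ -> VV[1]=[5, 4, 0]
Final vectors: VV[0]=[5, 0, 0]; VV[1]=[5, 4, 0]; VV[2]=[0, 0, 1]

Answer: 5 4 0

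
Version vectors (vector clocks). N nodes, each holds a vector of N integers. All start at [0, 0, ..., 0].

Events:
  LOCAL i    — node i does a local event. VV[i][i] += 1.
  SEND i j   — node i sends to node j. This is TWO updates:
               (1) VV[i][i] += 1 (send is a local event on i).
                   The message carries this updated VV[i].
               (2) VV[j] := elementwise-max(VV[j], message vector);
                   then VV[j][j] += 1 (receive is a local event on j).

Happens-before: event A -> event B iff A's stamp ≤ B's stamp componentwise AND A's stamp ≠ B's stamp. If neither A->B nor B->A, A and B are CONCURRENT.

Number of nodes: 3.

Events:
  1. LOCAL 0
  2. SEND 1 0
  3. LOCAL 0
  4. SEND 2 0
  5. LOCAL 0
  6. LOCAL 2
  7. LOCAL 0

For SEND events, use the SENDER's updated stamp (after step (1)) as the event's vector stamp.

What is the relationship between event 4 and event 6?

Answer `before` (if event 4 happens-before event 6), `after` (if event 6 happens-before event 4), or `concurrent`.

Initial: VV[0]=[0, 0, 0]
Initial: VV[1]=[0, 0, 0]
Initial: VV[2]=[0, 0, 0]
Event 1: LOCAL 0: VV[0][0]++ -> VV[0]=[1, 0, 0]
Event 2: SEND 1->0: VV[1][1]++ -> VV[1]=[0, 1, 0], msg_vec=[0, 1, 0]; VV[0]=max(VV[0],msg_vec) then VV[0][0]++ -> VV[0]=[2, 1, 0]
Event 3: LOCAL 0: VV[0][0]++ -> VV[0]=[3, 1, 0]
Event 4: SEND 2->0: VV[2][2]++ -> VV[2]=[0, 0, 1], msg_vec=[0, 0, 1]; VV[0]=max(VV[0],msg_vec) then VV[0][0]++ -> VV[0]=[4, 1, 1]
Event 5: LOCAL 0: VV[0][0]++ -> VV[0]=[5, 1, 1]
Event 6: LOCAL 2: VV[2][2]++ -> VV[2]=[0, 0, 2]
Event 7: LOCAL 0: VV[0][0]++ -> VV[0]=[6, 1, 1]
Event 4 stamp: [0, 0, 1]
Event 6 stamp: [0, 0, 2]
[0, 0, 1] <= [0, 0, 2]? True
[0, 0, 2] <= [0, 0, 1]? False
Relation: before

Answer: before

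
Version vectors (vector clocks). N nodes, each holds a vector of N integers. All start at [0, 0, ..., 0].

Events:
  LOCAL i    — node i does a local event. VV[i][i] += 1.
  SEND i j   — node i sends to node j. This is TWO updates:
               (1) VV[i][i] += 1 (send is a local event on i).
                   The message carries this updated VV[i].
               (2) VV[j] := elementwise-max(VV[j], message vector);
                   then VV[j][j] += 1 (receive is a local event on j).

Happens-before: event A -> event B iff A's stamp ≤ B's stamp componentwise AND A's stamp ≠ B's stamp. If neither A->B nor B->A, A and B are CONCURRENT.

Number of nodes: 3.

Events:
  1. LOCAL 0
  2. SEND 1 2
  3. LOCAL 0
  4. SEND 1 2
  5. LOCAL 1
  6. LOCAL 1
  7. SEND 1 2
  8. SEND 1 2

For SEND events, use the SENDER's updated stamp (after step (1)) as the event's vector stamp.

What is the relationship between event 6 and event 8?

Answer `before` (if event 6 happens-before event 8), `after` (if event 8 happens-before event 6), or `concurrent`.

Initial: VV[0]=[0, 0, 0]
Initial: VV[1]=[0, 0, 0]
Initial: VV[2]=[0, 0, 0]
Event 1: LOCAL 0: VV[0][0]++ -> VV[0]=[1, 0, 0]
Event 2: SEND 1->2: VV[1][1]++ -> VV[1]=[0, 1, 0], msg_vec=[0, 1, 0]; VV[2]=max(VV[2],msg_vec) then VV[2][2]++ -> VV[2]=[0, 1, 1]
Event 3: LOCAL 0: VV[0][0]++ -> VV[0]=[2, 0, 0]
Event 4: SEND 1->2: VV[1][1]++ -> VV[1]=[0, 2, 0], msg_vec=[0, 2, 0]; VV[2]=max(VV[2],msg_vec) then VV[2][2]++ -> VV[2]=[0, 2, 2]
Event 5: LOCAL 1: VV[1][1]++ -> VV[1]=[0, 3, 0]
Event 6: LOCAL 1: VV[1][1]++ -> VV[1]=[0, 4, 0]
Event 7: SEND 1->2: VV[1][1]++ -> VV[1]=[0, 5, 0], msg_vec=[0, 5, 0]; VV[2]=max(VV[2],msg_vec) then VV[2][2]++ -> VV[2]=[0, 5, 3]
Event 8: SEND 1->2: VV[1][1]++ -> VV[1]=[0, 6, 0], msg_vec=[0, 6, 0]; VV[2]=max(VV[2],msg_vec) then VV[2][2]++ -> VV[2]=[0, 6, 4]
Event 6 stamp: [0, 4, 0]
Event 8 stamp: [0, 6, 0]
[0, 4, 0] <= [0, 6, 0]? True
[0, 6, 0] <= [0, 4, 0]? False
Relation: before

Answer: before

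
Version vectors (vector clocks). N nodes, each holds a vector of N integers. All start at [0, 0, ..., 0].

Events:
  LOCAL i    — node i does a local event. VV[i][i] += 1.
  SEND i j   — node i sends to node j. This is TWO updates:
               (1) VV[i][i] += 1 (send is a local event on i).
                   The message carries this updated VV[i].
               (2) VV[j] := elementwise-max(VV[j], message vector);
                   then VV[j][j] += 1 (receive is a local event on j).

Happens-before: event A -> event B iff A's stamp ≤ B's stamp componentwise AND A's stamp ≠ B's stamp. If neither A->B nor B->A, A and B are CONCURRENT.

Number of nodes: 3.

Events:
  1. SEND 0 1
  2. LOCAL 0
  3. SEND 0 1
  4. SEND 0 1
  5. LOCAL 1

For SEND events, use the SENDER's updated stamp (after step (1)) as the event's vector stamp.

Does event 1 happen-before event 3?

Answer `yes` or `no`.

Initial: VV[0]=[0, 0, 0]
Initial: VV[1]=[0, 0, 0]
Initial: VV[2]=[0, 0, 0]
Event 1: SEND 0->1: VV[0][0]++ -> VV[0]=[1, 0, 0], msg_vec=[1, 0, 0]; VV[1]=max(VV[1],msg_vec) then VV[1][1]++ -> VV[1]=[1, 1, 0]
Event 2: LOCAL 0: VV[0][0]++ -> VV[0]=[2, 0, 0]
Event 3: SEND 0->1: VV[0][0]++ -> VV[0]=[3, 0, 0], msg_vec=[3, 0, 0]; VV[1]=max(VV[1],msg_vec) then VV[1][1]++ -> VV[1]=[3, 2, 0]
Event 4: SEND 0->1: VV[0][0]++ -> VV[0]=[4, 0, 0], msg_vec=[4, 0, 0]; VV[1]=max(VV[1],msg_vec) then VV[1][1]++ -> VV[1]=[4, 3, 0]
Event 5: LOCAL 1: VV[1][1]++ -> VV[1]=[4, 4, 0]
Event 1 stamp: [1, 0, 0]
Event 3 stamp: [3, 0, 0]
[1, 0, 0] <= [3, 0, 0]? True. Equal? False. Happens-before: True

Answer: yes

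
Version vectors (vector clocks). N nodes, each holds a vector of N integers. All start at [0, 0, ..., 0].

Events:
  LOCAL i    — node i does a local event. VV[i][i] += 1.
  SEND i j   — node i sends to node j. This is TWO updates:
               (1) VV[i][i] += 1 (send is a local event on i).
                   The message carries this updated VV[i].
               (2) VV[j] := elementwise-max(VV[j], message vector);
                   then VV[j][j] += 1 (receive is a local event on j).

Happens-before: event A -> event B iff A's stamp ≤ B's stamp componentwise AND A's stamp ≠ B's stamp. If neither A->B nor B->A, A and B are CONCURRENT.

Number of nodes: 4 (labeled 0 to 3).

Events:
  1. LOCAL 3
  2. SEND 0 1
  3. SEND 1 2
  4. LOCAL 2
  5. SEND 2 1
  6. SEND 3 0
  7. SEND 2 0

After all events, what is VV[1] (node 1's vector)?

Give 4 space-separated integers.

Initial: VV[0]=[0, 0, 0, 0]
Initial: VV[1]=[0, 0, 0, 0]
Initial: VV[2]=[0, 0, 0, 0]
Initial: VV[3]=[0, 0, 0, 0]
Event 1: LOCAL 3: VV[3][3]++ -> VV[3]=[0, 0, 0, 1]
Event 2: SEND 0->1: VV[0][0]++ -> VV[0]=[1, 0, 0, 0], msg_vec=[1, 0, 0, 0]; VV[1]=max(VV[1],msg_vec) then VV[1][1]++ -> VV[1]=[1, 1, 0, 0]
Event 3: SEND 1->2: VV[1][1]++ -> VV[1]=[1, 2, 0, 0], msg_vec=[1, 2, 0, 0]; VV[2]=max(VV[2],msg_vec) then VV[2][2]++ -> VV[2]=[1, 2, 1, 0]
Event 4: LOCAL 2: VV[2][2]++ -> VV[2]=[1, 2, 2, 0]
Event 5: SEND 2->1: VV[2][2]++ -> VV[2]=[1, 2, 3, 0], msg_vec=[1, 2, 3, 0]; VV[1]=max(VV[1],msg_vec) then VV[1][1]++ -> VV[1]=[1, 3, 3, 0]
Event 6: SEND 3->0: VV[3][3]++ -> VV[3]=[0, 0, 0, 2], msg_vec=[0, 0, 0, 2]; VV[0]=max(VV[0],msg_vec) then VV[0][0]++ -> VV[0]=[2, 0, 0, 2]
Event 7: SEND 2->0: VV[2][2]++ -> VV[2]=[1, 2, 4, 0], msg_vec=[1, 2, 4, 0]; VV[0]=max(VV[0],msg_vec) then VV[0][0]++ -> VV[0]=[3, 2, 4, 2]
Final vectors: VV[0]=[3, 2, 4, 2]; VV[1]=[1, 3, 3, 0]; VV[2]=[1, 2, 4, 0]; VV[3]=[0, 0, 0, 2]

Answer: 1 3 3 0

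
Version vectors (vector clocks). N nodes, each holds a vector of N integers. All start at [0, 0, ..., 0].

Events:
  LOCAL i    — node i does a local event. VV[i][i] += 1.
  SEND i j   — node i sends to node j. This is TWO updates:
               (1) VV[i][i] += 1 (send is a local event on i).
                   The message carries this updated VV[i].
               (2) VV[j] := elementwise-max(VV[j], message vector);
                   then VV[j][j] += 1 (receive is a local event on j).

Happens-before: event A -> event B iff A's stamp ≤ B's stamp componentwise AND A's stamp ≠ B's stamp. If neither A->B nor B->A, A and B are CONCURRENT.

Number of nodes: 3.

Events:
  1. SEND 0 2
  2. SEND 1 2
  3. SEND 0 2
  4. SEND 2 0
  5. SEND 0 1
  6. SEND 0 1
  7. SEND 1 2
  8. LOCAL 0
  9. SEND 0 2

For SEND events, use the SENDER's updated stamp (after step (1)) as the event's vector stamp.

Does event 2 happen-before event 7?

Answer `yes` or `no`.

Initial: VV[0]=[0, 0, 0]
Initial: VV[1]=[0, 0, 0]
Initial: VV[2]=[0, 0, 0]
Event 1: SEND 0->2: VV[0][0]++ -> VV[0]=[1, 0, 0], msg_vec=[1, 0, 0]; VV[2]=max(VV[2],msg_vec) then VV[2][2]++ -> VV[2]=[1, 0, 1]
Event 2: SEND 1->2: VV[1][1]++ -> VV[1]=[0, 1, 0], msg_vec=[0, 1, 0]; VV[2]=max(VV[2],msg_vec) then VV[2][2]++ -> VV[2]=[1, 1, 2]
Event 3: SEND 0->2: VV[0][0]++ -> VV[0]=[2, 0, 0], msg_vec=[2, 0, 0]; VV[2]=max(VV[2],msg_vec) then VV[2][2]++ -> VV[2]=[2, 1, 3]
Event 4: SEND 2->0: VV[2][2]++ -> VV[2]=[2, 1, 4], msg_vec=[2, 1, 4]; VV[0]=max(VV[0],msg_vec) then VV[0][0]++ -> VV[0]=[3, 1, 4]
Event 5: SEND 0->1: VV[0][0]++ -> VV[0]=[4, 1, 4], msg_vec=[4, 1, 4]; VV[1]=max(VV[1],msg_vec) then VV[1][1]++ -> VV[1]=[4, 2, 4]
Event 6: SEND 0->1: VV[0][0]++ -> VV[0]=[5, 1, 4], msg_vec=[5, 1, 4]; VV[1]=max(VV[1],msg_vec) then VV[1][1]++ -> VV[1]=[5, 3, 4]
Event 7: SEND 1->2: VV[1][1]++ -> VV[1]=[5, 4, 4], msg_vec=[5, 4, 4]; VV[2]=max(VV[2],msg_vec) then VV[2][2]++ -> VV[2]=[5, 4, 5]
Event 8: LOCAL 0: VV[0][0]++ -> VV[0]=[6, 1, 4]
Event 9: SEND 0->2: VV[0][0]++ -> VV[0]=[7, 1, 4], msg_vec=[7, 1, 4]; VV[2]=max(VV[2],msg_vec) then VV[2][2]++ -> VV[2]=[7, 4, 6]
Event 2 stamp: [0, 1, 0]
Event 7 stamp: [5, 4, 4]
[0, 1, 0] <= [5, 4, 4]? True. Equal? False. Happens-before: True

Answer: yes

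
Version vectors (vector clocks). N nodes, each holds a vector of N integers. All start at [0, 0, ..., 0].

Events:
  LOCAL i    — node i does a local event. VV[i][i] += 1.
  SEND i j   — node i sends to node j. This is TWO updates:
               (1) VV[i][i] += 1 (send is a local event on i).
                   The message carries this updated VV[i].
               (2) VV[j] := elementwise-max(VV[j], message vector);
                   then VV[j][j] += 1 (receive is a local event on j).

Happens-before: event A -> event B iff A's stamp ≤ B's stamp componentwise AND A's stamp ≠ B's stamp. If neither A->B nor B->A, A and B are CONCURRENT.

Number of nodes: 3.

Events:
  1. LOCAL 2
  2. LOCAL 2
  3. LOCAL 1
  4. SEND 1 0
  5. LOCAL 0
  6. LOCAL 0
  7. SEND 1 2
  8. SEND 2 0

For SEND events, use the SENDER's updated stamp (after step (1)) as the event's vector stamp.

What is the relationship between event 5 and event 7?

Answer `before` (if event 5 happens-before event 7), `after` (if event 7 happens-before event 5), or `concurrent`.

Answer: concurrent

Derivation:
Initial: VV[0]=[0, 0, 0]
Initial: VV[1]=[0, 0, 0]
Initial: VV[2]=[0, 0, 0]
Event 1: LOCAL 2: VV[2][2]++ -> VV[2]=[0, 0, 1]
Event 2: LOCAL 2: VV[2][2]++ -> VV[2]=[0, 0, 2]
Event 3: LOCAL 1: VV[1][1]++ -> VV[1]=[0, 1, 0]
Event 4: SEND 1->0: VV[1][1]++ -> VV[1]=[0, 2, 0], msg_vec=[0, 2, 0]; VV[0]=max(VV[0],msg_vec) then VV[0][0]++ -> VV[0]=[1, 2, 0]
Event 5: LOCAL 0: VV[0][0]++ -> VV[0]=[2, 2, 0]
Event 6: LOCAL 0: VV[0][0]++ -> VV[0]=[3, 2, 0]
Event 7: SEND 1->2: VV[1][1]++ -> VV[1]=[0, 3, 0], msg_vec=[0, 3, 0]; VV[2]=max(VV[2],msg_vec) then VV[2][2]++ -> VV[2]=[0, 3, 3]
Event 8: SEND 2->0: VV[2][2]++ -> VV[2]=[0, 3, 4], msg_vec=[0, 3, 4]; VV[0]=max(VV[0],msg_vec) then VV[0][0]++ -> VV[0]=[4, 3, 4]
Event 5 stamp: [2, 2, 0]
Event 7 stamp: [0, 3, 0]
[2, 2, 0] <= [0, 3, 0]? False
[0, 3, 0] <= [2, 2, 0]? False
Relation: concurrent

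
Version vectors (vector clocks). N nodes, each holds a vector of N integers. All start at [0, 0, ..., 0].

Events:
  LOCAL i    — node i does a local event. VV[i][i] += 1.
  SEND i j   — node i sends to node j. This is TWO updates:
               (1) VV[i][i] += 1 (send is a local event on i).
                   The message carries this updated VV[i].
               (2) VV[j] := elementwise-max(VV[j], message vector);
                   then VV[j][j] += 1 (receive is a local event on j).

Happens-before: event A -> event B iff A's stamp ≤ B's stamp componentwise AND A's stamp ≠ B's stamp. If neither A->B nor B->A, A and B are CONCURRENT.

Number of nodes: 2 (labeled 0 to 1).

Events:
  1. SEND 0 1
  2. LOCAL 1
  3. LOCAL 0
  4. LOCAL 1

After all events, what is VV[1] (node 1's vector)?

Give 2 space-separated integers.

Answer: 1 3

Derivation:
Initial: VV[0]=[0, 0]
Initial: VV[1]=[0, 0]
Event 1: SEND 0->1: VV[0][0]++ -> VV[0]=[1, 0], msg_vec=[1, 0]; VV[1]=max(VV[1],msg_vec) then VV[1][1]++ -> VV[1]=[1, 1]
Event 2: LOCAL 1: VV[1][1]++ -> VV[1]=[1, 2]
Event 3: LOCAL 0: VV[0][0]++ -> VV[0]=[2, 0]
Event 4: LOCAL 1: VV[1][1]++ -> VV[1]=[1, 3]
Final vectors: VV[0]=[2, 0]; VV[1]=[1, 3]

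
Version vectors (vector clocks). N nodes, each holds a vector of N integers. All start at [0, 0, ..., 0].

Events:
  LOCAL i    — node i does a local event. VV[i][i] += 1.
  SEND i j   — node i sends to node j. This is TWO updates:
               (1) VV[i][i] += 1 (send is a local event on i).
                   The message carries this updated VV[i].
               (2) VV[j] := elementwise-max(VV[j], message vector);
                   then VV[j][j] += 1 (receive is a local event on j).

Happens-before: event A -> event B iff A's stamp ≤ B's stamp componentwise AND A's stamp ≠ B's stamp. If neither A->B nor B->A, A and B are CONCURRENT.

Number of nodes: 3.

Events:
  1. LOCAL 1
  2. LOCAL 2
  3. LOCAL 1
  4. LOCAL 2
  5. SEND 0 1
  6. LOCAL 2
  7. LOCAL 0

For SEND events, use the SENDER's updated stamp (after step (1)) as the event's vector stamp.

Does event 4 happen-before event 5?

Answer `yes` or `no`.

Answer: no

Derivation:
Initial: VV[0]=[0, 0, 0]
Initial: VV[1]=[0, 0, 0]
Initial: VV[2]=[0, 0, 0]
Event 1: LOCAL 1: VV[1][1]++ -> VV[1]=[0, 1, 0]
Event 2: LOCAL 2: VV[2][2]++ -> VV[2]=[0, 0, 1]
Event 3: LOCAL 1: VV[1][1]++ -> VV[1]=[0, 2, 0]
Event 4: LOCAL 2: VV[2][2]++ -> VV[2]=[0, 0, 2]
Event 5: SEND 0->1: VV[0][0]++ -> VV[0]=[1, 0, 0], msg_vec=[1, 0, 0]; VV[1]=max(VV[1],msg_vec) then VV[1][1]++ -> VV[1]=[1, 3, 0]
Event 6: LOCAL 2: VV[2][2]++ -> VV[2]=[0, 0, 3]
Event 7: LOCAL 0: VV[0][0]++ -> VV[0]=[2, 0, 0]
Event 4 stamp: [0, 0, 2]
Event 5 stamp: [1, 0, 0]
[0, 0, 2] <= [1, 0, 0]? False. Equal? False. Happens-before: False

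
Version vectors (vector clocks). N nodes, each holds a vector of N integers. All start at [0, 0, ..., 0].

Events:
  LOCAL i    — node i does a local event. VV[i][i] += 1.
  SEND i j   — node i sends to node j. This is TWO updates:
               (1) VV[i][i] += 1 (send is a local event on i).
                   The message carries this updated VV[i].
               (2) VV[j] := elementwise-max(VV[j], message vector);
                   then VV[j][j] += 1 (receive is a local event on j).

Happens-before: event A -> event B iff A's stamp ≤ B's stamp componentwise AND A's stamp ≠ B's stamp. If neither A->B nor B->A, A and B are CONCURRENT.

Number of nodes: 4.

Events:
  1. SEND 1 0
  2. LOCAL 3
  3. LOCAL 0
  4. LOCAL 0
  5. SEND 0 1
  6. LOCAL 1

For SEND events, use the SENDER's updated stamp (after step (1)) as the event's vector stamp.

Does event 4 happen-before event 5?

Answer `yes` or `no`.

Initial: VV[0]=[0, 0, 0, 0]
Initial: VV[1]=[0, 0, 0, 0]
Initial: VV[2]=[0, 0, 0, 0]
Initial: VV[3]=[0, 0, 0, 0]
Event 1: SEND 1->0: VV[1][1]++ -> VV[1]=[0, 1, 0, 0], msg_vec=[0, 1, 0, 0]; VV[0]=max(VV[0],msg_vec) then VV[0][0]++ -> VV[0]=[1, 1, 0, 0]
Event 2: LOCAL 3: VV[3][3]++ -> VV[3]=[0, 0, 0, 1]
Event 3: LOCAL 0: VV[0][0]++ -> VV[0]=[2, 1, 0, 0]
Event 4: LOCAL 0: VV[0][0]++ -> VV[0]=[3, 1, 0, 0]
Event 5: SEND 0->1: VV[0][0]++ -> VV[0]=[4, 1, 0, 0], msg_vec=[4, 1, 0, 0]; VV[1]=max(VV[1],msg_vec) then VV[1][1]++ -> VV[1]=[4, 2, 0, 0]
Event 6: LOCAL 1: VV[1][1]++ -> VV[1]=[4, 3, 0, 0]
Event 4 stamp: [3, 1, 0, 0]
Event 5 stamp: [4, 1, 0, 0]
[3, 1, 0, 0] <= [4, 1, 0, 0]? True. Equal? False. Happens-before: True

Answer: yes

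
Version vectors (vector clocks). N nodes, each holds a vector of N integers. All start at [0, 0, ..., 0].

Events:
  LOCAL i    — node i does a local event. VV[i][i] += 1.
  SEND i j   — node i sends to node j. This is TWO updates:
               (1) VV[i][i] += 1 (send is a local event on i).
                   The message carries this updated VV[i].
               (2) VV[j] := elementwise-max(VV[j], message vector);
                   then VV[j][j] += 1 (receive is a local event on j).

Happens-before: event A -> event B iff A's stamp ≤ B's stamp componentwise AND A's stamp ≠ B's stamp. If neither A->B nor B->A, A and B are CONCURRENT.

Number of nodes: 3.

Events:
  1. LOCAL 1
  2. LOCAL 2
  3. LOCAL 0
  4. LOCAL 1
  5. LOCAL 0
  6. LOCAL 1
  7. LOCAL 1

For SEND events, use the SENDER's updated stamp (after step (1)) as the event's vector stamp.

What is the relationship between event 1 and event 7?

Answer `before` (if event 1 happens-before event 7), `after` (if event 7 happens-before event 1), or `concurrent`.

Initial: VV[0]=[0, 0, 0]
Initial: VV[1]=[0, 0, 0]
Initial: VV[2]=[0, 0, 0]
Event 1: LOCAL 1: VV[1][1]++ -> VV[1]=[0, 1, 0]
Event 2: LOCAL 2: VV[2][2]++ -> VV[2]=[0, 0, 1]
Event 3: LOCAL 0: VV[0][0]++ -> VV[0]=[1, 0, 0]
Event 4: LOCAL 1: VV[1][1]++ -> VV[1]=[0, 2, 0]
Event 5: LOCAL 0: VV[0][0]++ -> VV[0]=[2, 0, 0]
Event 6: LOCAL 1: VV[1][1]++ -> VV[1]=[0, 3, 0]
Event 7: LOCAL 1: VV[1][1]++ -> VV[1]=[0, 4, 0]
Event 1 stamp: [0, 1, 0]
Event 7 stamp: [0, 4, 0]
[0, 1, 0] <= [0, 4, 0]? True
[0, 4, 0] <= [0, 1, 0]? False
Relation: before

Answer: before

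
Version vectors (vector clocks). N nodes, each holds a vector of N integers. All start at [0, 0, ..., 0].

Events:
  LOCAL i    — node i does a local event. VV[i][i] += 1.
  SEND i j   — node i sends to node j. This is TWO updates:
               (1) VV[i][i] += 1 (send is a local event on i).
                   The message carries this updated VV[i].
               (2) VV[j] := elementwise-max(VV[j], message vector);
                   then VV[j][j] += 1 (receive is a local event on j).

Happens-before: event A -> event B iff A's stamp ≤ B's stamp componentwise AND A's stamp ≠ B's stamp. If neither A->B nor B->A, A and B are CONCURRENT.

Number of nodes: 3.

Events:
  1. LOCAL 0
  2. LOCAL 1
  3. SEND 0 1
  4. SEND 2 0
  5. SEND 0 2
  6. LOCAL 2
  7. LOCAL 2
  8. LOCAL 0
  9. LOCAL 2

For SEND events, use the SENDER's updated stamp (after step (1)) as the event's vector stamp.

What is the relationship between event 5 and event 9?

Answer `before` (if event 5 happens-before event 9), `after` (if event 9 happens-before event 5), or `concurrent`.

Answer: before

Derivation:
Initial: VV[0]=[0, 0, 0]
Initial: VV[1]=[0, 0, 0]
Initial: VV[2]=[0, 0, 0]
Event 1: LOCAL 0: VV[0][0]++ -> VV[0]=[1, 0, 0]
Event 2: LOCAL 1: VV[1][1]++ -> VV[1]=[0, 1, 0]
Event 3: SEND 0->1: VV[0][0]++ -> VV[0]=[2, 0, 0], msg_vec=[2, 0, 0]; VV[1]=max(VV[1],msg_vec) then VV[1][1]++ -> VV[1]=[2, 2, 0]
Event 4: SEND 2->0: VV[2][2]++ -> VV[2]=[0, 0, 1], msg_vec=[0, 0, 1]; VV[0]=max(VV[0],msg_vec) then VV[0][0]++ -> VV[0]=[3, 0, 1]
Event 5: SEND 0->2: VV[0][0]++ -> VV[0]=[4, 0, 1], msg_vec=[4, 0, 1]; VV[2]=max(VV[2],msg_vec) then VV[2][2]++ -> VV[2]=[4, 0, 2]
Event 6: LOCAL 2: VV[2][2]++ -> VV[2]=[4, 0, 3]
Event 7: LOCAL 2: VV[2][2]++ -> VV[2]=[4, 0, 4]
Event 8: LOCAL 0: VV[0][0]++ -> VV[0]=[5, 0, 1]
Event 9: LOCAL 2: VV[2][2]++ -> VV[2]=[4, 0, 5]
Event 5 stamp: [4, 0, 1]
Event 9 stamp: [4, 0, 5]
[4, 0, 1] <= [4, 0, 5]? True
[4, 0, 5] <= [4, 0, 1]? False
Relation: before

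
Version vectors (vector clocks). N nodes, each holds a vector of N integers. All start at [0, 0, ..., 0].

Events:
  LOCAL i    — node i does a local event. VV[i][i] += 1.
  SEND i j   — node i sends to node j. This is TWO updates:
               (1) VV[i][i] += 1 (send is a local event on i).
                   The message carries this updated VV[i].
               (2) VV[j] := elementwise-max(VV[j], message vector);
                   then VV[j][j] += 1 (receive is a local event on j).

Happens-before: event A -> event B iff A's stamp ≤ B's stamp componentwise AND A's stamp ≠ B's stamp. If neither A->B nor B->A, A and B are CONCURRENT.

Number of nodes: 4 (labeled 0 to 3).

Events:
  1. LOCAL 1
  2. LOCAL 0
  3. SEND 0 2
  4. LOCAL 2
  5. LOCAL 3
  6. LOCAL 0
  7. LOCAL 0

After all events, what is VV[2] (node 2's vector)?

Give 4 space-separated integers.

Answer: 2 0 2 0

Derivation:
Initial: VV[0]=[0, 0, 0, 0]
Initial: VV[1]=[0, 0, 0, 0]
Initial: VV[2]=[0, 0, 0, 0]
Initial: VV[3]=[0, 0, 0, 0]
Event 1: LOCAL 1: VV[1][1]++ -> VV[1]=[0, 1, 0, 0]
Event 2: LOCAL 0: VV[0][0]++ -> VV[0]=[1, 0, 0, 0]
Event 3: SEND 0->2: VV[0][0]++ -> VV[0]=[2, 0, 0, 0], msg_vec=[2, 0, 0, 0]; VV[2]=max(VV[2],msg_vec) then VV[2][2]++ -> VV[2]=[2, 0, 1, 0]
Event 4: LOCAL 2: VV[2][2]++ -> VV[2]=[2, 0, 2, 0]
Event 5: LOCAL 3: VV[3][3]++ -> VV[3]=[0, 0, 0, 1]
Event 6: LOCAL 0: VV[0][0]++ -> VV[0]=[3, 0, 0, 0]
Event 7: LOCAL 0: VV[0][0]++ -> VV[0]=[4, 0, 0, 0]
Final vectors: VV[0]=[4, 0, 0, 0]; VV[1]=[0, 1, 0, 0]; VV[2]=[2, 0, 2, 0]; VV[3]=[0, 0, 0, 1]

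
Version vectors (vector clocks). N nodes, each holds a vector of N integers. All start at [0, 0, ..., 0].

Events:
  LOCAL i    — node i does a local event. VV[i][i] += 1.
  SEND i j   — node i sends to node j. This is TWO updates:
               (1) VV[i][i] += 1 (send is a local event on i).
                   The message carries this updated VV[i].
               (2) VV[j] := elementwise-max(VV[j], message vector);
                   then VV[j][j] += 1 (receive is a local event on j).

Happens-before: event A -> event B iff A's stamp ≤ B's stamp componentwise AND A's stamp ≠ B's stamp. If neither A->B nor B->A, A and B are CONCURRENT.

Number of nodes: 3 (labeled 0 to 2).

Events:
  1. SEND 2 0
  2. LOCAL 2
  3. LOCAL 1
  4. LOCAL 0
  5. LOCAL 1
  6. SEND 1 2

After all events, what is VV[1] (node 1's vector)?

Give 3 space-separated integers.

Answer: 0 3 0

Derivation:
Initial: VV[0]=[0, 0, 0]
Initial: VV[1]=[0, 0, 0]
Initial: VV[2]=[0, 0, 0]
Event 1: SEND 2->0: VV[2][2]++ -> VV[2]=[0, 0, 1], msg_vec=[0, 0, 1]; VV[0]=max(VV[0],msg_vec) then VV[0][0]++ -> VV[0]=[1, 0, 1]
Event 2: LOCAL 2: VV[2][2]++ -> VV[2]=[0, 0, 2]
Event 3: LOCAL 1: VV[1][1]++ -> VV[1]=[0, 1, 0]
Event 4: LOCAL 0: VV[0][0]++ -> VV[0]=[2, 0, 1]
Event 5: LOCAL 1: VV[1][1]++ -> VV[1]=[0, 2, 0]
Event 6: SEND 1->2: VV[1][1]++ -> VV[1]=[0, 3, 0], msg_vec=[0, 3, 0]; VV[2]=max(VV[2],msg_vec) then VV[2][2]++ -> VV[2]=[0, 3, 3]
Final vectors: VV[0]=[2, 0, 1]; VV[1]=[0, 3, 0]; VV[2]=[0, 3, 3]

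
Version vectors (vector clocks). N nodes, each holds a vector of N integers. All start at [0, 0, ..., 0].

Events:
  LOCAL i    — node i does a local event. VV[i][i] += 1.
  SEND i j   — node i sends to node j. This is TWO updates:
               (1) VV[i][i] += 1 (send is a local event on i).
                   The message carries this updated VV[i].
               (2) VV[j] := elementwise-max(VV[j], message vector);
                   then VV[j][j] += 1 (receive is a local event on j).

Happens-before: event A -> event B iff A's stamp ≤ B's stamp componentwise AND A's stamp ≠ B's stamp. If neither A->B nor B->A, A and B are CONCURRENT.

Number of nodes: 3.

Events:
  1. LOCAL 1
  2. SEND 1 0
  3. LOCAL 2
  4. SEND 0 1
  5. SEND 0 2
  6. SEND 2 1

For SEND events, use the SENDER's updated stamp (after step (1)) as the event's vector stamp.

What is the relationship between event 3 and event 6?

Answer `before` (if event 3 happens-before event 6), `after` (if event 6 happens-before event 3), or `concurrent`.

Initial: VV[0]=[0, 0, 0]
Initial: VV[1]=[0, 0, 0]
Initial: VV[2]=[0, 0, 0]
Event 1: LOCAL 1: VV[1][1]++ -> VV[1]=[0, 1, 0]
Event 2: SEND 1->0: VV[1][1]++ -> VV[1]=[0, 2, 0], msg_vec=[0, 2, 0]; VV[0]=max(VV[0],msg_vec) then VV[0][0]++ -> VV[0]=[1, 2, 0]
Event 3: LOCAL 2: VV[2][2]++ -> VV[2]=[0, 0, 1]
Event 4: SEND 0->1: VV[0][0]++ -> VV[0]=[2, 2, 0], msg_vec=[2, 2, 0]; VV[1]=max(VV[1],msg_vec) then VV[1][1]++ -> VV[1]=[2, 3, 0]
Event 5: SEND 0->2: VV[0][0]++ -> VV[0]=[3, 2, 0], msg_vec=[3, 2, 0]; VV[2]=max(VV[2],msg_vec) then VV[2][2]++ -> VV[2]=[3, 2, 2]
Event 6: SEND 2->1: VV[2][2]++ -> VV[2]=[3, 2, 3], msg_vec=[3, 2, 3]; VV[1]=max(VV[1],msg_vec) then VV[1][1]++ -> VV[1]=[3, 4, 3]
Event 3 stamp: [0, 0, 1]
Event 6 stamp: [3, 2, 3]
[0, 0, 1] <= [3, 2, 3]? True
[3, 2, 3] <= [0, 0, 1]? False
Relation: before

Answer: before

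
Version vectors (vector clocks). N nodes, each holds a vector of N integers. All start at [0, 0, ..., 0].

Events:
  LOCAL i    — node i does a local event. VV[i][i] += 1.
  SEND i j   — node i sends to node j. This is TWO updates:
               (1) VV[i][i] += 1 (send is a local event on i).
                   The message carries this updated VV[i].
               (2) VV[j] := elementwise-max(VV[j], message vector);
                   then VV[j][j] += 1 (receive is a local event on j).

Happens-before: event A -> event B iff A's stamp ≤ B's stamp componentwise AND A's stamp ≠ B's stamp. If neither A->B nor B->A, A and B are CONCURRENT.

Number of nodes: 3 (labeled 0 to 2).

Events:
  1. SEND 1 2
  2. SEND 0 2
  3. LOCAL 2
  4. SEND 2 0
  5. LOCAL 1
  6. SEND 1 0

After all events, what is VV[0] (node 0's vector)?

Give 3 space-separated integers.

Answer: 3 3 4

Derivation:
Initial: VV[0]=[0, 0, 0]
Initial: VV[1]=[0, 0, 0]
Initial: VV[2]=[0, 0, 0]
Event 1: SEND 1->2: VV[1][1]++ -> VV[1]=[0, 1, 0], msg_vec=[0, 1, 0]; VV[2]=max(VV[2],msg_vec) then VV[2][2]++ -> VV[2]=[0, 1, 1]
Event 2: SEND 0->2: VV[0][0]++ -> VV[0]=[1, 0, 0], msg_vec=[1, 0, 0]; VV[2]=max(VV[2],msg_vec) then VV[2][2]++ -> VV[2]=[1, 1, 2]
Event 3: LOCAL 2: VV[2][2]++ -> VV[2]=[1, 1, 3]
Event 4: SEND 2->0: VV[2][2]++ -> VV[2]=[1, 1, 4], msg_vec=[1, 1, 4]; VV[0]=max(VV[0],msg_vec) then VV[0][0]++ -> VV[0]=[2, 1, 4]
Event 5: LOCAL 1: VV[1][1]++ -> VV[1]=[0, 2, 0]
Event 6: SEND 1->0: VV[1][1]++ -> VV[1]=[0, 3, 0], msg_vec=[0, 3, 0]; VV[0]=max(VV[0],msg_vec) then VV[0][0]++ -> VV[0]=[3, 3, 4]
Final vectors: VV[0]=[3, 3, 4]; VV[1]=[0, 3, 0]; VV[2]=[1, 1, 4]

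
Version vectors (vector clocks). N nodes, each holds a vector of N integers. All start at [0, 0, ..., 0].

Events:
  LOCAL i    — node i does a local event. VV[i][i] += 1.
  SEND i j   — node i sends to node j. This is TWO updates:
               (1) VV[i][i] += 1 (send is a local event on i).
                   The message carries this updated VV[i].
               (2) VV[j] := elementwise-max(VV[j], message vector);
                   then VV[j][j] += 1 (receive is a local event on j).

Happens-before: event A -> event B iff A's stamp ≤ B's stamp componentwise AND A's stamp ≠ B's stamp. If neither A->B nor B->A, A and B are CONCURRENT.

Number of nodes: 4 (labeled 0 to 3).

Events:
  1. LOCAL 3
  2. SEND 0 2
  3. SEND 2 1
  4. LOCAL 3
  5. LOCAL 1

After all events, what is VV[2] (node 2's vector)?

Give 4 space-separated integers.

Initial: VV[0]=[0, 0, 0, 0]
Initial: VV[1]=[0, 0, 0, 0]
Initial: VV[2]=[0, 0, 0, 0]
Initial: VV[3]=[0, 0, 0, 0]
Event 1: LOCAL 3: VV[3][3]++ -> VV[3]=[0, 0, 0, 1]
Event 2: SEND 0->2: VV[0][0]++ -> VV[0]=[1, 0, 0, 0], msg_vec=[1, 0, 0, 0]; VV[2]=max(VV[2],msg_vec) then VV[2][2]++ -> VV[2]=[1, 0, 1, 0]
Event 3: SEND 2->1: VV[2][2]++ -> VV[2]=[1, 0, 2, 0], msg_vec=[1, 0, 2, 0]; VV[1]=max(VV[1],msg_vec) then VV[1][1]++ -> VV[1]=[1, 1, 2, 0]
Event 4: LOCAL 3: VV[3][3]++ -> VV[3]=[0, 0, 0, 2]
Event 5: LOCAL 1: VV[1][1]++ -> VV[1]=[1, 2, 2, 0]
Final vectors: VV[0]=[1, 0, 0, 0]; VV[1]=[1, 2, 2, 0]; VV[2]=[1, 0, 2, 0]; VV[3]=[0, 0, 0, 2]

Answer: 1 0 2 0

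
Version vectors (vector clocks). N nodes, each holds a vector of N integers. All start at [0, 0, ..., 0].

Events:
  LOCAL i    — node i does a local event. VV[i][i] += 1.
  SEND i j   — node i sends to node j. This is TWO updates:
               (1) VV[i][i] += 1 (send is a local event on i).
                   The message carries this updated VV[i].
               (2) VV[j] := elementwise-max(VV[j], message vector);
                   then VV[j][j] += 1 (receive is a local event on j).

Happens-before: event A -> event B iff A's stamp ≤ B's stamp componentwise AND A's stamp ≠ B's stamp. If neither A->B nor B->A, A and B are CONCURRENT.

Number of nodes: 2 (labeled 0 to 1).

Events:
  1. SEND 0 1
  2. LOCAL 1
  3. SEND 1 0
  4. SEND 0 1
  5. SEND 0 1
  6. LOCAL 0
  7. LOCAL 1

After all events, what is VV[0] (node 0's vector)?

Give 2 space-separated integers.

Initial: VV[0]=[0, 0]
Initial: VV[1]=[0, 0]
Event 1: SEND 0->1: VV[0][0]++ -> VV[0]=[1, 0], msg_vec=[1, 0]; VV[1]=max(VV[1],msg_vec) then VV[1][1]++ -> VV[1]=[1, 1]
Event 2: LOCAL 1: VV[1][1]++ -> VV[1]=[1, 2]
Event 3: SEND 1->0: VV[1][1]++ -> VV[1]=[1, 3], msg_vec=[1, 3]; VV[0]=max(VV[0],msg_vec) then VV[0][0]++ -> VV[0]=[2, 3]
Event 4: SEND 0->1: VV[0][0]++ -> VV[0]=[3, 3], msg_vec=[3, 3]; VV[1]=max(VV[1],msg_vec) then VV[1][1]++ -> VV[1]=[3, 4]
Event 5: SEND 0->1: VV[0][0]++ -> VV[0]=[4, 3], msg_vec=[4, 3]; VV[1]=max(VV[1],msg_vec) then VV[1][1]++ -> VV[1]=[4, 5]
Event 6: LOCAL 0: VV[0][0]++ -> VV[0]=[5, 3]
Event 7: LOCAL 1: VV[1][1]++ -> VV[1]=[4, 6]
Final vectors: VV[0]=[5, 3]; VV[1]=[4, 6]

Answer: 5 3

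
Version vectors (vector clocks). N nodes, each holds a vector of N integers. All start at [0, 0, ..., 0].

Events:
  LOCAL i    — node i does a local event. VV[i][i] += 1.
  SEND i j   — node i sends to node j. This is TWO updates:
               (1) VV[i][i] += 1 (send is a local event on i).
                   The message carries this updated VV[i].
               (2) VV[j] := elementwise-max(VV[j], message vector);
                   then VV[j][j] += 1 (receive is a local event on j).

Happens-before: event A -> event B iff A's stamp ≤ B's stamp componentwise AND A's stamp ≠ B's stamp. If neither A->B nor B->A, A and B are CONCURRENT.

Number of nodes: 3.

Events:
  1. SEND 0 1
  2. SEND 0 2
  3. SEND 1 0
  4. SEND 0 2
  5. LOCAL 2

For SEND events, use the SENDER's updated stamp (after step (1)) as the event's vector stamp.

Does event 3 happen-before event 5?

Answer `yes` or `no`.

Answer: yes

Derivation:
Initial: VV[0]=[0, 0, 0]
Initial: VV[1]=[0, 0, 0]
Initial: VV[2]=[0, 0, 0]
Event 1: SEND 0->1: VV[0][0]++ -> VV[0]=[1, 0, 0], msg_vec=[1, 0, 0]; VV[1]=max(VV[1],msg_vec) then VV[1][1]++ -> VV[1]=[1, 1, 0]
Event 2: SEND 0->2: VV[0][0]++ -> VV[0]=[2, 0, 0], msg_vec=[2, 0, 0]; VV[2]=max(VV[2],msg_vec) then VV[2][2]++ -> VV[2]=[2, 0, 1]
Event 3: SEND 1->0: VV[1][1]++ -> VV[1]=[1, 2, 0], msg_vec=[1, 2, 0]; VV[0]=max(VV[0],msg_vec) then VV[0][0]++ -> VV[0]=[3, 2, 0]
Event 4: SEND 0->2: VV[0][0]++ -> VV[0]=[4, 2, 0], msg_vec=[4, 2, 0]; VV[2]=max(VV[2],msg_vec) then VV[2][2]++ -> VV[2]=[4, 2, 2]
Event 5: LOCAL 2: VV[2][2]++ -> VV[2]=[4, 2, 3]
Event 3 stamp: [1, 2, 0]
Event 5 stamp: [4, 2, 3]
[1, 2, 0] <= [4, 2, 3]? True. Equal? False. Happens-before: True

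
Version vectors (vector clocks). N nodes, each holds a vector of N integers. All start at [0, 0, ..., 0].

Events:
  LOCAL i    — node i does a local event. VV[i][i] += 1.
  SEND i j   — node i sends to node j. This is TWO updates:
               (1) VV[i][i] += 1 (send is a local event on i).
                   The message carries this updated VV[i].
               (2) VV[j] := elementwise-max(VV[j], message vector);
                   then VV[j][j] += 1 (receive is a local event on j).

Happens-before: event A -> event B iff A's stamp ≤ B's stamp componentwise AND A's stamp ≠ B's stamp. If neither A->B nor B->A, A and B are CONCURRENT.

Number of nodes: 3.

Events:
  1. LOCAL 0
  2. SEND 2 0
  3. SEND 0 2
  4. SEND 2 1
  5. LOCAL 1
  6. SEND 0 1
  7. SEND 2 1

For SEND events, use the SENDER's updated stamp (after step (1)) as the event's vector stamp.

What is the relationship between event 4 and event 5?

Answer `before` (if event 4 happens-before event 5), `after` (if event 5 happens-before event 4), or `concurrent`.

Initial: VV[0]=[0, 0, 0]
Initial: VV[1]=[0, 0, 0]
Initial: VV[2]=[0, 0, 0]
Event 1: LOCAL 0: VV[0][0]++ -> VV[0]=[1, 0, 0]
Event 2: SEND 2->0: VV[2][2]++ -> VV[2]=[0, 0, 1], msg_vec=[0, 0, 1]; VV[0]=max(VV[0],msg_vec) then VV[0][0]++ -> VV[0]=[2, 0, 1]
Event 3: SEND 0->2: VV[0][0]++ -> VV[0]=[3, 0, 1], msg_vec=[3, 0, 1]; VV[2]=max(VV[2],msg_vec) then VV[2][2]++ -> VV[2]=[3, 0, 2]
Event 4: SEND 2->1: VV[2][2]++ -> VV[2]=[3, 0, 3], msg_vec=[3, 0, 3]; VV[1]=max(VV[1],msg_vec) then VV[1][1]++ -> VV[1]=[3, 1, 3]
Event 5: LOCAL 1: VV[1][1]++ -> VV[1]=[3, 2, 3]
Event 6: SEND 0->1: VV[0][0]++ -> VV[0]=[4, 0, 1], msg_vec=[4, 0, 1]; VV[1]=max(VV[1],msg_vec) then VV[1][1]++ -> VV[1]=[4, 3, 3]
Event 7: SEND 2->1: VV[2][2]++ -> VV[2]=[3, 0, 4], msg_vec=[3, 0, 4]; VV[1]=max(VV[1],msg_vec) then VV[1][1]++ -> VV[1]=[4, 4, 4]
Event 4 stamp: [3, 0, 3]
Event 5 stamp: [3, 2, 3]
[3, 0, 3] <= [3, 2, 3]? True
[3, 2, 3] <= [3, 0, 3]? False
Relation: before

Answer: before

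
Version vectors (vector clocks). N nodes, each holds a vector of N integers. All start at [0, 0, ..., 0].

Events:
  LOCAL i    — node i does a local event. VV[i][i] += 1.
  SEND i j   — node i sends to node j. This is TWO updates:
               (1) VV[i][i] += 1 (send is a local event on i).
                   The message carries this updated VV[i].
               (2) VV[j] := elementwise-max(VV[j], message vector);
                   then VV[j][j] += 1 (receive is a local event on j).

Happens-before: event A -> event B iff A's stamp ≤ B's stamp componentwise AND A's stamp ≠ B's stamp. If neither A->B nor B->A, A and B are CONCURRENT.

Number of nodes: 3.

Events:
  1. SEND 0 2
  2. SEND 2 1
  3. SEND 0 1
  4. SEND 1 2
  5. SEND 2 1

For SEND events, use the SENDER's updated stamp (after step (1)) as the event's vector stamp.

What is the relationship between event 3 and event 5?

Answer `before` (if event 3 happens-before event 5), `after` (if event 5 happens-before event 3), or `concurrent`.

Initial: VV[0]=[0, 0, 0]
Initial: VV[1]=[0, 0, 0]
Initial: VV[2]=[0, 0, 0]
Event 1: SEND 0->2: VV[0][0]++ -> VV[0]=[1, 0, 0], msg_vec=[1, 0, 0]; VV[2]=max(VV[2],msg_vec) then VV[2][2]++ -> VV[2]=[1, 0, 1]
Event 2: SEND 2->1: VV[2][2]++ -> VV[2]=[1, 0, 2], msg_vec=[1, 0, 2]; VV[1]=max(VV[1],msg_vec) then VV[1][1]++ -> VV[1]=[1, 1, 2]
Event 3: SEND 0->1: VV[0][0]++ -> VV[0]=[2, 0, 0], msg_vec=[2, 0, 0]; VV[1]=max(VV[1],msg_vec) then VV[1][1]++ -> VV[1]=[2, 2, 2]
Event 4: SEND 1->2: VV[1][1]++ -> VV[1]=[2, 3, 2], msg_vec=[2, 3, 2]; VV[2]=max(VV[2],msg_vec) then VV[2][2]++ -> VV[2]=[2, 3, 3]
Event 5: SEND 2->1: VV[2][2]++ -> VV[2]=[2, 3, 4], msg_vec=[2, 3, 4]; VV[1]=max(VV[1],msg_vec) then VV[1][1]++ -> VV[1]=[2, 4, 4]
Event 3 stamp: [2, 0, 0]
Event 5 stamp: [2, 3, 4]
[2, 0, 0] <= [2, 3, 4]? True
[2, 3, 4] <= [2, 0, 0]? False
Relation: before

Answer: before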